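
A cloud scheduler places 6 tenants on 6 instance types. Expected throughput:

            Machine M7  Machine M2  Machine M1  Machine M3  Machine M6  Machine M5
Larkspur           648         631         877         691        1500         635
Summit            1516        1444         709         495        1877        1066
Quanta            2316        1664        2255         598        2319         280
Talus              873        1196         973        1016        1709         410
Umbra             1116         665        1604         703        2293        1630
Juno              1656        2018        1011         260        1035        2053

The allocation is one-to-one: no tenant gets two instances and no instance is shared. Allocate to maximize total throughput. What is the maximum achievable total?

Optimal: Larkspur→Machine M3 (691 ops/s), Summit→Machine M7 (1516 ops/s), Quanta→Machine M1 (2255 ops/s), Talus→Machine M2 (1196 ops/s), Umbra→Machine M6 (2293 ops/s), Juno→Machine M5 (2053 ops/s) — total 691+1516+2255+1196+2293+2053 = 10004 ops/s.
Swapping Larkspur↔Umbra (Larkspur→Machine M6 1500 ops/s, Umbra→Machine M3 703 ops/s) loses 781.

Maximum total: 10004 ops/s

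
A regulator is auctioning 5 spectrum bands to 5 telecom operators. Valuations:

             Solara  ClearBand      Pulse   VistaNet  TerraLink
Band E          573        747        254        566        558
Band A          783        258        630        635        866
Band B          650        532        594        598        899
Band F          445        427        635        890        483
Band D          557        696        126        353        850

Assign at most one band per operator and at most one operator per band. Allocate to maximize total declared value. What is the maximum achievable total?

Maximum total: $3864M

Treat this as an assignment problem: match each operator to one band.
Optimal: Solara→Band A ($783M), ClearBand→Band E ($747M), Pulse→Band B ($594M), VistaNet→Band F ($890M), TerraLink→Band D ($850M) — total 783+747+594+890+850 = $3864M.
Every other assignment is strictly worse.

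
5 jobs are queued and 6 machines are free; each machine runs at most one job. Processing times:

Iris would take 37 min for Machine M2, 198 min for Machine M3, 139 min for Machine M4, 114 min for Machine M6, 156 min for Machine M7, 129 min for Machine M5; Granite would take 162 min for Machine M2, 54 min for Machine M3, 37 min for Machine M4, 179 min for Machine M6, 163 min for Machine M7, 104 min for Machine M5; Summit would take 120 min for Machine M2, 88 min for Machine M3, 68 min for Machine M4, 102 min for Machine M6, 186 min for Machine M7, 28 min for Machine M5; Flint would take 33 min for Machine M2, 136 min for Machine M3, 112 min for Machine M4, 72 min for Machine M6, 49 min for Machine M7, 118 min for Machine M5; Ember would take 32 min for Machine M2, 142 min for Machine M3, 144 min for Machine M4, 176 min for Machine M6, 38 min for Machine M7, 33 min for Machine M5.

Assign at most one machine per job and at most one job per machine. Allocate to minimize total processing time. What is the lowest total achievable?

Optimal: Iris→Machine M2 (37 min), Granite→Machine M4 (37 min), Summit→Machine M5 (28 min), Flint→Machine M6 (72 min), Ember→Machine M7 (38 min) — total 37+37+28+72+38 = 212 min.
Row-greedy (each job in turn takes its cheapest remaining machine) gives 293 min, worse by 81.
Next-best assignment: Iris→Machine M2, Granite→Machine M3, Summit→Machine M5, Flint→Machine M6, Ember→Machine M7 = 229 min.
Swapping Granite↔Ember (Granite→Machine M7 163 min, Ember→Machine M4 144 min) adds 232.

Minimum total: 212 min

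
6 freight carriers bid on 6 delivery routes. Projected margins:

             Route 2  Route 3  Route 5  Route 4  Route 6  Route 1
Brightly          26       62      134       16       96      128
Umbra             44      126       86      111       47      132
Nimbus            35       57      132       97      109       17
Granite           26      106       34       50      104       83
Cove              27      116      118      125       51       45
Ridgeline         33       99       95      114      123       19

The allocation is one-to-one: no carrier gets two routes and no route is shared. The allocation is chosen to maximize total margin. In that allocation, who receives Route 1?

Optimal: Brightly→Route 1 ($128k), Umbra→Route 3 ($126k), Nimbus→Route 5 ($132k), Granite→Route 2 ($26k), Cove→Route 4 ($125k), Ridgeline→Route 6 ($123k) — total 128+126+132+26+125+123 = $660k.
Row-greedy (each carrier in turn takes its best remaining route) gives $639k, worse by 21.
Next-best assignment: Brightly→Route 1, Umbra→Route 2, Nimbus→Route 5, Granite→Route 3, Cove→Route 4, Ridgeline→Route 6 = $658k.
Swapping Ridgeline↔Granite (Ridgeline→Route 2 $33k, Granite→Route 6 $104k) loses 12.
Brightly's own top route is Route 5 ($134k), but forcing Brightly→Route 5 and reassigning the rest optimally gives only $655k — worse by 5.

Brightly receives Route 1.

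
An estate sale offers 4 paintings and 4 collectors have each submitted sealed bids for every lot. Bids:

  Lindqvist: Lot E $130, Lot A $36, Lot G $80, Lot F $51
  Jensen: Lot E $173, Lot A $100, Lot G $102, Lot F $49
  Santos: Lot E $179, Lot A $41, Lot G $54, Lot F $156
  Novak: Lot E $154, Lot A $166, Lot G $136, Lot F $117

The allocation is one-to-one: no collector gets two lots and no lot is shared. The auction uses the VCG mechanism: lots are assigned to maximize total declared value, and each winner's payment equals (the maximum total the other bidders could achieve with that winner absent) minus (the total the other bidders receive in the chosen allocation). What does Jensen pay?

Efficient allocation: Lindqvist→Lot G ($80), Jensen→Lot E ($173), Santos→Lot F ($156), Novak→Lot A ($166); total welfare W = $575.
Jensen receives Lot E at value $173, so the others get W − 173 = $402.
Without Jensen: best allocation of the remaining 3 bidders over all 4 lots is Lindqvist→Lot E ($130), Santos→Lot F ($156), Novak→Lot A ($166), total $452.
VCG payment = (others' best without Jensen) − (others' welfare with Jensen) = 452 − 402 = $50.

Jensen pays $50.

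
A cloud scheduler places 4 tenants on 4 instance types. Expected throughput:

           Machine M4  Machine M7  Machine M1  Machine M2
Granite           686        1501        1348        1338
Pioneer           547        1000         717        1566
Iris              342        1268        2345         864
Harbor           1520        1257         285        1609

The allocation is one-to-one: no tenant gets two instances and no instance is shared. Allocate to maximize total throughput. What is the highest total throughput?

Maximum total: 6932 ops/s

Treat this as an assignment problem: match each tenant to one instance.
Optimal: Granite→Machine M7 (1501 ops/s), Pioneer→Machine M2 (1566 ops/s), Iris→Machine M1 (2345 ops/s), Harbor→Machine M4 (1520 ops/s) — total 1501+1566+2345+1520 = 6932 ops/s.
Max-entry greedy (repeatedly take the single best remaining cell) gives 6002 ops/s, worse by 930.
Next-best assignment: Granite→Machine M2, Pioneer→Machine M7, Iris→Machine M1, Harbor→Machine M4 = 6203 ops/s.
No other one-to-one assignment exceeds 6932 ops/s.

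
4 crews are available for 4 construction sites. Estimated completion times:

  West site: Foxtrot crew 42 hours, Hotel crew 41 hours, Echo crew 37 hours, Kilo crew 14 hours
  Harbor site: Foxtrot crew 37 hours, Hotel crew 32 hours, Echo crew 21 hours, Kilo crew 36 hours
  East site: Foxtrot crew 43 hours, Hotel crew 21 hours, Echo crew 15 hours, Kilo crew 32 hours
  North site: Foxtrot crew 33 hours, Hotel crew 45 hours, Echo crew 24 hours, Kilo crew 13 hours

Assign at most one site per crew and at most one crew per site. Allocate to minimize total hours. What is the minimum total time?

Optimal: Foxtrot crew→North site (33 hours), Hotel crew→East site (21 hours), Echo crew→Harbor site (21 hours), Kilo crew→West site (14 hours) — total 33+21+21+14 = 89 hours.
Next-best assignment: Foxtrot crew→North site, Hotel crew→Harbor site, Echo crew→East site, Kilo crew→West site = 94 hours.

Min total: 89 hours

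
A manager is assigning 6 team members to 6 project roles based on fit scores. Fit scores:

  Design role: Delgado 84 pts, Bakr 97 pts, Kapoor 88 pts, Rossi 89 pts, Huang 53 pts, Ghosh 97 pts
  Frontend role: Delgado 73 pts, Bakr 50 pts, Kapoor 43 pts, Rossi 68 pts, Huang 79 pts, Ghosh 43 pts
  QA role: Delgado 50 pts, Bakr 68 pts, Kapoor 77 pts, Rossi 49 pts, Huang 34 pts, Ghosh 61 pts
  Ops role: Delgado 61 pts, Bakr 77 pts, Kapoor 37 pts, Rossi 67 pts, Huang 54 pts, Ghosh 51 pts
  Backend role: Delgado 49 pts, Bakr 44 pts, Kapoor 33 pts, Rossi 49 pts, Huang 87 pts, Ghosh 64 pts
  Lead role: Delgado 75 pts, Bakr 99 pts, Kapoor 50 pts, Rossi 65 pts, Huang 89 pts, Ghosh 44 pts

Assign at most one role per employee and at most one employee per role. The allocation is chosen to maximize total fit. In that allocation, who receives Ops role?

Rossi receives Ops role.

Optimal: Delgado→Frontend role (73 pts), Bakr→Lead role (99 pts), Kapoor→QA role (77 pts), Rossi→Ops role (67 pts), Huang→Backend role (87 pts), Ghosh→Design role (97 pts) — total 73+99+77+67+87+97 = 500 pts.
Swapping Bakr↔Delgado (Bakr→Frontend role 50 pts, Delgado→Lead role 75 pts) loses 47.
No other one-to-one assignment exceeds 500 pts.
Rossi's own top role is Design role (89 pts), but forcing Rossi→Design role and reassigning the rest optimally gives only 476 pts — worse by 24.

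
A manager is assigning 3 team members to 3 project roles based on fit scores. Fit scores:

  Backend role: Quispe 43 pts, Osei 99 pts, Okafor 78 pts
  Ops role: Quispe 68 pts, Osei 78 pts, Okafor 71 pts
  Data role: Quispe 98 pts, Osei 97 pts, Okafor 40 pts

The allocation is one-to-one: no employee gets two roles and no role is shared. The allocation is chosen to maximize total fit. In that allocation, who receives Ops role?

Okafor receives Ops role.

This is a one-to-one assignment (maximum-weight bipartite matching).
Optimal: Quispe→Data role (98 pts), Osei→Backend role (99 pts), Okafor→Ops role (71 pts) — total 98+99+71 = 268 pts.
Next-best assignment: Quispe→Data role, Osei→Ops role, Okafor→Backend role = 254 pts.
Okafor's own top role is Backend role (78 pts), but forcing Okafor→Backend role and reassigning the rest optimally gives only 254 pts — worse by 14.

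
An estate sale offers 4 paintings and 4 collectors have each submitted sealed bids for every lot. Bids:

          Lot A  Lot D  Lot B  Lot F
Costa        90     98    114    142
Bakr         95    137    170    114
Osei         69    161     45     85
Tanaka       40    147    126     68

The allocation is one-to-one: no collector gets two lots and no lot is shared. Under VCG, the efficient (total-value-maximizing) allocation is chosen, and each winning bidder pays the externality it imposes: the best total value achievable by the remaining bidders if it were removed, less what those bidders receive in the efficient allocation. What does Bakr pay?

Bakr pays $71.

Efficient allocation: Costa→Lot F ($142), Bakr→Lot B ($170), Osei→Lot A ($69), Tanaka→Lot D ($147); total welfare W = $528.
Bakr receives Lot B at value $170, so the others get W − 170 = $358.
Without Bakr: best allocation of the remaining 3 bidders over all 4 lots is Costa→Lot F ($142), Osei→Lot D ($161), Tanaka→Lot B ($126), total $429.
VCG payment = (others' best without Bakr) − (others' welfare with Bakr) = 429 − 358 = $71.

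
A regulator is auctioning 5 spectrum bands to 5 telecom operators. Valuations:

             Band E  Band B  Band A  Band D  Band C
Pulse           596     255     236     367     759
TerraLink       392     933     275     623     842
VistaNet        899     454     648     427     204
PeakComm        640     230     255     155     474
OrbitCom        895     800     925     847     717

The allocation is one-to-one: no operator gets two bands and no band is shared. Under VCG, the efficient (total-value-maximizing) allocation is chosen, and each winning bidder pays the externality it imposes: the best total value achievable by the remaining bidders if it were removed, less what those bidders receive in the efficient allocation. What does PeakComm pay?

PeakComm pays $329M.

Efficient allocation: Pulse→Band C ($759M), TerraLink→Band B ($933M), VistaNet→Band A ($648M), PeakComm→Band E ($640M), OrbitCom→Band D ($847M); total welfare W = $3827M.
PeakComm receives Band E at value $640M, so the others get W − 640 = $3187M.
Without PeakComm: best allocation of the remaining 4 bidders over all 5 bands is Pulse→Band C ($759M), TerraLink→Band B ($933M), VistaNet→Band E ($899M), OrbitCom→Band A ($925M), total $3516M.
VCG payment = (others' best without PeakComm) − (others' welfare with PeakComm) = 3516 − 3187 = $329M.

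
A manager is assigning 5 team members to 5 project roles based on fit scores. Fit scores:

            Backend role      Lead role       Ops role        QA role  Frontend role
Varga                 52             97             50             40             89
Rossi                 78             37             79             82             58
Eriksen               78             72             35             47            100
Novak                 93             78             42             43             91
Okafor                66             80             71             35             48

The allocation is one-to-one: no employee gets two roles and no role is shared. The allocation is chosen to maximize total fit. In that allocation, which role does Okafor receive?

Optimal: Varga→Lead role (97 pts), Rossi→QA role (82 pts), Eriksen→Frontend role (100 pts), Novak→Backend role (93 pts), Okafor→Ops role (71 pts) — total 97+82+100+93+71 = 443 pts.
Column-greedy (each role in turn goes to its best remaining employee) gives 364 pts, worse by 79.
Okafor's own top role is Lead role (80 pts), but forcing Okafor→Lead role and reassigning the rest optimally gives only 405 pts — worse by 38.

Okafor receives Ops role.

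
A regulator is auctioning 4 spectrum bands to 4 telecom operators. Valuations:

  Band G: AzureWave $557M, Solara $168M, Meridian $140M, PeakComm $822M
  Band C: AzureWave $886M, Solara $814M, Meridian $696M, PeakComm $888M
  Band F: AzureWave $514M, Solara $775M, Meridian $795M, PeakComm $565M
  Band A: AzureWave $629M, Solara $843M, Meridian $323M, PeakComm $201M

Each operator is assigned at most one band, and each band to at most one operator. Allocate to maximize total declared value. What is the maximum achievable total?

Max total: $3346M

Optimal: AzureWave→Band C ($886M), Solara→Band A ($843M), Meridian→Band F ($795M), PeakComm→Band G ($822M) — total 886+843+795+822 = $3346M.
Max-entry greedy (repeatedly take the single best remaining cell) gives $3083M, worse by 263.
Next-best assignment: AzureWave→Band G, Solara→Band A, Meridian→Band F, PeakComm→Band C = $3083M.
No other one-to-one assignment exceeds $3346M.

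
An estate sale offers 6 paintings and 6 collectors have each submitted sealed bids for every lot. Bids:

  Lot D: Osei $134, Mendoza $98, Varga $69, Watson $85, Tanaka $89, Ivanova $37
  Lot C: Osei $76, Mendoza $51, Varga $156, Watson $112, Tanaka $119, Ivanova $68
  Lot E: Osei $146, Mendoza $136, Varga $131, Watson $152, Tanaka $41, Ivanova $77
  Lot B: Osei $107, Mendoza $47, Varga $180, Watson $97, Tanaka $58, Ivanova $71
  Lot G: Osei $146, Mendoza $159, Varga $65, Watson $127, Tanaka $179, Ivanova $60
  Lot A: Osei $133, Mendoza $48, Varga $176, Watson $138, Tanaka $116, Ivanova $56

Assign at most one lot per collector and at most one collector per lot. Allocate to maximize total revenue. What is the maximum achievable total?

Max total: $835

Optimal: Osei→Lot D ($134), Mendoza→Lot E ($136), Varga→Lot B ($180), Watson→Lot A ($138), Tanaka→Lot G ($179), Ivanova→Lot C ($68) — total 134+136+180+138+179+68 = $835.
Max-entry greedy (repeatedly take the single best remaining cell) gives $761, worse by 74.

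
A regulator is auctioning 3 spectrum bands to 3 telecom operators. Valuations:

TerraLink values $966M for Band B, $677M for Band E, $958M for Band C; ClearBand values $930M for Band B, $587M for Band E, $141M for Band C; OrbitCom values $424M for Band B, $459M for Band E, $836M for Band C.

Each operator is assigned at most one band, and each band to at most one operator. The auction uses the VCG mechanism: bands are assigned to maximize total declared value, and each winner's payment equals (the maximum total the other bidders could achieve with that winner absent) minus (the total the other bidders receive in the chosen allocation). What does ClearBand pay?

Efficient allocation: TerraLink→Band E ($677M), ClearBand→Band B ($930M), OrbitCom→Band C ($836M); total welfare W = $2443M.
ClearBand receives Band B at value $930M, so the others get W − 930 = $1513M.
Without ClearBand: best allocation of the remaining 2 bidders over all 3 bands is TerraLink→Band B ($966M), OrbitCom→Band C ($836M), total $1802M.
VCG payment = (others' best without ClearBand) − (others' welfare with ClearBand) = 1802 − 1513 = $289M.

ClearBand pays $289M.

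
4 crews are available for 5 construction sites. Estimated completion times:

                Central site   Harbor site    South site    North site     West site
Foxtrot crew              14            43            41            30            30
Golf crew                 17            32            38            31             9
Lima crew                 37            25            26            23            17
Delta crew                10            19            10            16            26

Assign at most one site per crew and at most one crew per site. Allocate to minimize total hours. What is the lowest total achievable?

Treat this as an assignment problem: match each crew to one site.
Optimal: Foxtrot crew→Central site (14 hours), Golf crew→West site (9 hours), Lima crew→North site (23 hours), Delta crew→South site (10 hours) — total 14+9+23+10 = 56 hours.
Min-entry greedy (repeatedly take the single cheapest remaining cell) gives 83 hours, worse by 27.
Next-best assignment: Foxtrot crew→Central site, Golf crew→West site, Lima crew→Harbor site, Delta crew→South site = 58 hours.
Checked against all permutations: 56 hours is optimal.

Min total: 56 hours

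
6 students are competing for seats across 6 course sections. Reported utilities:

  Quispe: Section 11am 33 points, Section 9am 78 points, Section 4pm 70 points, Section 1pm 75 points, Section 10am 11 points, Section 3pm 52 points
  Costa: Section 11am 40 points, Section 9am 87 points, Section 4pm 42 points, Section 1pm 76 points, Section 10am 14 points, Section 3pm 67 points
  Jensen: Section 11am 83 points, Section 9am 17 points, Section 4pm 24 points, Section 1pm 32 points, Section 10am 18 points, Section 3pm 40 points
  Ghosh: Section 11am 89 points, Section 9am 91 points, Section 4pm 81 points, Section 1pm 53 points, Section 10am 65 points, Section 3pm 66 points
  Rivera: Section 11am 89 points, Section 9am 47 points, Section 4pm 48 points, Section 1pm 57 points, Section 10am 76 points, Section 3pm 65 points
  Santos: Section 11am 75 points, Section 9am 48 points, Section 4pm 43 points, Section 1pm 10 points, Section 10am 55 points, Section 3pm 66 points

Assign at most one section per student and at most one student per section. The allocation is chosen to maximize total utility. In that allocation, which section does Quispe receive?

Optimal: Quispe→Section 1pm (75 points), Costa→Section 9am (87 points), Jensen→Section 11am (83 points), Ghosh→Section 4pm (81 points), Rivera→Section 10am (76 points), Santos→Section 3pm (66 points) — total 75+87+83+81+76+66 = 468 points.
Next-best assignment: Quispe→Section 4pm, Costa→Section 1pm, Jensen→Section 11am, Ghosh→Section 9am, Rivera→Section 10am, Santos→Section 3pm = 462 points.
Checked against all permutations: 468 points is optimal.
Quispe's own top section is Section 9am (78 points), but forcing Quispe→Section 9am and reassigning the rest optimally gives only 460 points — worse by 8.

Quispe receives Section 1pm.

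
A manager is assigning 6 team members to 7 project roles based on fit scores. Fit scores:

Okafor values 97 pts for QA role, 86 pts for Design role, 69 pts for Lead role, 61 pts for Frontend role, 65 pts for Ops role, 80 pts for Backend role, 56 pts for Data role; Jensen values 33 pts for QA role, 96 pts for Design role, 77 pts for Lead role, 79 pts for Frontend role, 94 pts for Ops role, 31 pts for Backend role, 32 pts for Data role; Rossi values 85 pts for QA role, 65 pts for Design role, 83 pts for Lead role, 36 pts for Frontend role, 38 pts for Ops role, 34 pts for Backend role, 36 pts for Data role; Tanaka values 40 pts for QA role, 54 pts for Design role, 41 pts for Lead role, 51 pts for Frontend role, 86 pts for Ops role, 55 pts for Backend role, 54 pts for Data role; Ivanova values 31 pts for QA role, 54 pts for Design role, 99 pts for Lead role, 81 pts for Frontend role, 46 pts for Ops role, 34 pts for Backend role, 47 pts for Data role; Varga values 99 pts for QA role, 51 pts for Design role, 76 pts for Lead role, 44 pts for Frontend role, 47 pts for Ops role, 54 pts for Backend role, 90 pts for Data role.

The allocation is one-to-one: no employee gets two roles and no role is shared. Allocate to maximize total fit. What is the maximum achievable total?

Max total: 536 pts

Optimal: Okafor→Backend role (80 pts), Jensen→Design role (96 pts), Rossi→QA role (85 pts), Tanaka→Ops role (86 pts), Ivanova→Lead role (99 pts), Varga→Data role (90 pts) — total 80+96+85+86+99+90 = 536 pts.
Max-entry greedy (repeatedly take the single best remaining cell) gives 496 pts, worse by 40.
Swapping Okafor↔Rossi (Okafor→QA role 97 pts, Rossi→Backend role 34 pts) loses 34.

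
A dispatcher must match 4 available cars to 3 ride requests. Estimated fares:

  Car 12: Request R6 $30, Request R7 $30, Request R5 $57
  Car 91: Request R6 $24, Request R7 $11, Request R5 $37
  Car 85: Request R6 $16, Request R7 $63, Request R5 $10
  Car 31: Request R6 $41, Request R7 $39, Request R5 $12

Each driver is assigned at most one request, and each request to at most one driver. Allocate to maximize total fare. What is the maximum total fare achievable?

Max total: $161

This is the linear assignment problem.
Optimal: Car 31→Request R6 ($41), Car 85→Request R7 ($63), Car 12→Request R5 ($57) — total 41+63+57 = $161.
Row-greedy (each driver in turn takes its best remaining request) gives $144, worse by 17.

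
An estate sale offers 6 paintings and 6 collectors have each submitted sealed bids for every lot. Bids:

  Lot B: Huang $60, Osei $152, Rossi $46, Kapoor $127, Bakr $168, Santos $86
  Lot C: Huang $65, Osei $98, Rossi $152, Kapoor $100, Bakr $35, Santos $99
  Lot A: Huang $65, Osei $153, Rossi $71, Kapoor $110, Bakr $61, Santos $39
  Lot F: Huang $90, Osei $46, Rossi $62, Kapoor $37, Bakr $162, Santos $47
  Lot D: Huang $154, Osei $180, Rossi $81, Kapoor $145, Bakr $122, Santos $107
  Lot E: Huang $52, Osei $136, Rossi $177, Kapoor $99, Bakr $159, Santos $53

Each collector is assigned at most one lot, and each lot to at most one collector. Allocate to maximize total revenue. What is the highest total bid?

Max total: $872

Optimal: Huang→Lot D ($154), Osei→Lot A ($153), Rossi→Lot E ($177), Kapoor→Lot B ($127), Bakr→Lot F ($162), Santos→Lot C ($99) — total 154+153+177+127+162+99 = $872.
Next-best assignment: Huang→Lot D, Osei→Lot B, Rossi→Lot E, Kapoor→Lot A, Bakr→Lot F, Santos→Lot C = $854.
Every other assignment is strictly worse.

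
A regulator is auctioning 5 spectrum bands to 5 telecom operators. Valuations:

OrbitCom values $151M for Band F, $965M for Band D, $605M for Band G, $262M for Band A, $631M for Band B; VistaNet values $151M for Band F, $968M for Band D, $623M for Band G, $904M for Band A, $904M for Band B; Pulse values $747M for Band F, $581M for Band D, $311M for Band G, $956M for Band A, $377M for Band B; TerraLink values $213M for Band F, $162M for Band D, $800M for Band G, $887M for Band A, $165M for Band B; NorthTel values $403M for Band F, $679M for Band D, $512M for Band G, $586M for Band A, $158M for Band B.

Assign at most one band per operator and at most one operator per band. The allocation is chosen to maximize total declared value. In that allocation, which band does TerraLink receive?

TerraLink receives Band G.

Optimal: OrbitCom→Band D ($965M), VistaNet→Band B ($904M), Pulse→Band A ($956M), TerraLink→Band G ($800M), NorthTel→Band F ($403M) — total 965+904+956+800+403 = $4028M.
Checked against all permutations: $4028M is optimal.
TerraLink's own top band is Band A ($887M), but forcing TerraLink→Band A and reassigning the rest optimally gives only $4015M — worse by 13.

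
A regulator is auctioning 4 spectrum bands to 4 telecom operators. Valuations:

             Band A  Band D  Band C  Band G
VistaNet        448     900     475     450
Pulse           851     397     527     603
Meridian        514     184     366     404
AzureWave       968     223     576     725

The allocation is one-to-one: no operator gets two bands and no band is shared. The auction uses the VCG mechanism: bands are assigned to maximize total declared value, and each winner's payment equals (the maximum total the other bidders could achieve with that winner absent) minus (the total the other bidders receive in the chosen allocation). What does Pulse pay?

Efficient allocation: VistaNet→Band D ($900M), Pulse→Band A ($851M), Meridian→Band C ($366M), AzureWave→Band G ($725M); total welfare W = $2842M.
Pulse receives Band A at value $851M, so the others get W − 851 = $1991M.
Without Pulse: best allocation of the remaining 3 bidders over all 4 bands is VistaNet→Band D ($900M), Meridian→Band G ($404M), AzureWave→Band A ($968M), total $2272M.
VCG payment = (others' best without Pulse) − (others' welfare with Pulse) = 2272 − 1991 = $281M.

Pulse pays $281M.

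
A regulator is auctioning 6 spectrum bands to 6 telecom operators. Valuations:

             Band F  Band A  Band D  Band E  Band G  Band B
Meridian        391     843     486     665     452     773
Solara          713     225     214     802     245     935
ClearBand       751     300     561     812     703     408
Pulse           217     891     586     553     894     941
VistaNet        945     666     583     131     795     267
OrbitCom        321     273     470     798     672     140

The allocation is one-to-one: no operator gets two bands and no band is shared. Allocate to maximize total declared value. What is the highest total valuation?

Optimal: Meridian→Band A ($843M), Solara→Band B ($935M), ClearBand→Band D ($561M), Pulse→Band G ($894M), VistaNet→Band F ($945M), OrbitCom→Band E ($798M) — total 843+935+561+894+945+798 = $4976M.
Max-entry greedy (repeatedly take the single best remaining cell) gives $4427M, worse by 549.
Every other assignment is strictly worse.

Max total: $4976M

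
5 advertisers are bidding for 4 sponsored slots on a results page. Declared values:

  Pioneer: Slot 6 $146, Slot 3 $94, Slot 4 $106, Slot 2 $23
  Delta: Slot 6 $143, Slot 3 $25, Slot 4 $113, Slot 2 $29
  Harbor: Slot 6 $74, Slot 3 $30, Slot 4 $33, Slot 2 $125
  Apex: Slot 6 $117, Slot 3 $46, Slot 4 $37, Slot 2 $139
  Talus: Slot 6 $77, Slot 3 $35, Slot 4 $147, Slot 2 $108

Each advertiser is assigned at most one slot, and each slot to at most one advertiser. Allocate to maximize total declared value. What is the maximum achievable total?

Maximum total: $523

Optimal: Delta→Slot 6 ($143), Pioneer→Slot 3 ($94), Talus→Slot 4 ($147), Apex→Slot 2 ($139) — total 143+94+147+139 = $523.
Row-greedy (each advertiser in turn takes its best remaining slot) gives $430, worse by 93.
Swapping Talus↔Delta (Talus→Slot 6 $77, Delta→Slot 4 $113) loses 100.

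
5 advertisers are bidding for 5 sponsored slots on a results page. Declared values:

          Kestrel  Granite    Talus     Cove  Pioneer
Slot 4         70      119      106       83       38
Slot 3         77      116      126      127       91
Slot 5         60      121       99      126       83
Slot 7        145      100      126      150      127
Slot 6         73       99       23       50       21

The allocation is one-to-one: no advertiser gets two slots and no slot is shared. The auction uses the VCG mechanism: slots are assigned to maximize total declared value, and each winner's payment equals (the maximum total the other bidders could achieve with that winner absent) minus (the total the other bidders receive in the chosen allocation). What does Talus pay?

Talus pays $36.

Efficient allocation: Kestrel→Slot 6 ($73), Granite→Slot 4 ($119), Talus→Slot 3 ($126), Cove→Slot 5 ($126), Pioneer→Slot 7 ($127); total welfare W = $571.
Talus receives Slot 3 at value $126, so the others get W − 126 = $445.
Without Talus: best allocation of the remaining 4 bidders over all 5 slots is Kestrel→Slot 7 ($145), Granite→Slot 4 ($119), Cove→Slot 5 ($126), Pioneer→Slot 3 ($91), total $481.
VCG payment = (others' best without Talus) − (others' welfare with Talus) = 481 − 445 = $36.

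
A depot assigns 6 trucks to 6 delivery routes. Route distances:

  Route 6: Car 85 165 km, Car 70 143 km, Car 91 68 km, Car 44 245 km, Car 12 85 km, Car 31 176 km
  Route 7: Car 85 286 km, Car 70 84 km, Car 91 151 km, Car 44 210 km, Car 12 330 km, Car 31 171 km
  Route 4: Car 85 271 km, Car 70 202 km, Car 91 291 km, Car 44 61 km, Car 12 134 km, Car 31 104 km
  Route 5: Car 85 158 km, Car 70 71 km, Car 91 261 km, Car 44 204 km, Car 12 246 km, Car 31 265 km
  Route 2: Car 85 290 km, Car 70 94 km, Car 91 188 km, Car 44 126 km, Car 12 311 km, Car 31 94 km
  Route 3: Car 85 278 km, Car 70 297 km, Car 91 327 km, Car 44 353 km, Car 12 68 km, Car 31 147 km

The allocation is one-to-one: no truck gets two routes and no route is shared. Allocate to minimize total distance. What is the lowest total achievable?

Minimum total: 533 km

Optimal: Car 85→Route 5 (158 km), Car 70→Route 7 (84 km), Car 91→Route 6 (68 km), Car 44→Route 4 (61 km), Car 12→Route 3 (68 km), Car 31→Route 2 (94 km) — total 158+84+68+61+68+94 = 533 km.
Min-entry greedy (repeatedly take the single cheapest remaining cell) gives 648 km, worse by 115.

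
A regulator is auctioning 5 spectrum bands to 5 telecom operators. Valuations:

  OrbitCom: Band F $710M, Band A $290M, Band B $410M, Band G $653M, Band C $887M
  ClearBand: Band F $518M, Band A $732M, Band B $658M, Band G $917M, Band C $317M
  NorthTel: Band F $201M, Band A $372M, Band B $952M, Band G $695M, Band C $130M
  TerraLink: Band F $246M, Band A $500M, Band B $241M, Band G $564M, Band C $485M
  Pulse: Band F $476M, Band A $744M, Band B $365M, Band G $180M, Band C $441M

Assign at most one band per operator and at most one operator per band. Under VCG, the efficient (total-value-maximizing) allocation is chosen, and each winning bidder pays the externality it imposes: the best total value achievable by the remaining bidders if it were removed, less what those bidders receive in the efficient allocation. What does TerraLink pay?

TerraLink pays $177M.

Efficient allocation: OrbitCom→Band F ($710M), ClearBand→Band G ($917M), NorthTel→Band B ($952M), TerraLink→Band C ($485M), Pulse→Band A ($744M); total welfare W = $3808M.
TerraLink receives Band C at value $485M, so the others get W − 485 = $3323M.
Without TerraLink: best allocation of the remaining 4 bidders over all 5 bands is OrbitCom→Band C ($887M), ClearBand→Band G ($917M), NorthTel→Band B ($952M), Pulse→Band A ($744M), total $3500M.
VCG payment = (others' best without TerraLink) − (others' welfare with TerraLink) = 3500 − 3323 = $177M.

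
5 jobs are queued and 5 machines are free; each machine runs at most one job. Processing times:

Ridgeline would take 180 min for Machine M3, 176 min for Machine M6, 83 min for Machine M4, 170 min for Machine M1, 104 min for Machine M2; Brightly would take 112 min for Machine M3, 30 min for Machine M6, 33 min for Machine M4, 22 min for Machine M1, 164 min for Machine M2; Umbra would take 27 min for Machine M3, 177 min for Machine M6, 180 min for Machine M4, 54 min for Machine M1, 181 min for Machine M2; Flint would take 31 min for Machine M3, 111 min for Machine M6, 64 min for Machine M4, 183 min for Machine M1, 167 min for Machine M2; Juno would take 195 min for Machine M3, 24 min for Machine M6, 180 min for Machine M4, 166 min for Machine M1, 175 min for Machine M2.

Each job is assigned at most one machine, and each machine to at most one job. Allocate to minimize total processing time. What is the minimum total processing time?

Min total: 241 min

Optimal: Ridgeline→Machine M2 (104 min), Brightly→Machine M1 (22 min), Umbra→Machine M3 (27 min), Flint→Machine M4 (64 min), Juno→Machine M6 (24 min) — total 104+22+27+64+24 = 241 min.
Column-greedy (each machine in turn goes to its cheapest remaining job) gives 421 min, worse by 180.
Every other assignment is strictly worse.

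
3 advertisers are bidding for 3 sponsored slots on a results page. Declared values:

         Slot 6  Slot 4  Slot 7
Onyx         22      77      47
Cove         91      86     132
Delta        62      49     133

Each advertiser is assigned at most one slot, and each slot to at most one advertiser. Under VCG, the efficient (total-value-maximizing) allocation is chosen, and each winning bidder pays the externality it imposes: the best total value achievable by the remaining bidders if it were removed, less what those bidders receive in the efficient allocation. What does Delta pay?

Efficient allocation: Onyx→Slot 4 ($77), Cove→Slot 6 ($91), Delta→Slot 7 ($133); total welfare W = $301.
Delta receives Slot 7 at value $133, so the others get W − 133 = $168.
Without Delta: best allocation of the remaining 2 bidders over all 3 slots is Onyx→Slot 4 ($77), Cove→Slot 7 ($132), total $209.
VCG payment = (others' best without Delta) − (others' welfare with Delta) = 209 − 168 = $41.

Delta pays $41.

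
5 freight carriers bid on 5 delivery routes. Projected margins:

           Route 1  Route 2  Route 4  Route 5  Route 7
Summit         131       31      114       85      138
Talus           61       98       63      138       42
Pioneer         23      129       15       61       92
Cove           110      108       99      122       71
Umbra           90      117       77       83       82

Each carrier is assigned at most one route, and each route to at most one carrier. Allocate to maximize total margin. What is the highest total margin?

Optimal: Summit→Route 7 ($138k), Talus→Route 5 ($138k), Pioneer→Route 2 ($129k), Cove→Route 4 ($99k), Umbra→Route 1 ($90k) — total 138+138+129+99+90 = $594k.
Max-entry greedy (repeatedly take the single best remaining cell) gives $592k, worse by 2.
Swapping Pioneer↔Talus (Pioneer→Route 5 $61k, Talus→Route 2 $98k) loses 108.
Checked against all permutations: $594k is optimal.

Maximum total: $594k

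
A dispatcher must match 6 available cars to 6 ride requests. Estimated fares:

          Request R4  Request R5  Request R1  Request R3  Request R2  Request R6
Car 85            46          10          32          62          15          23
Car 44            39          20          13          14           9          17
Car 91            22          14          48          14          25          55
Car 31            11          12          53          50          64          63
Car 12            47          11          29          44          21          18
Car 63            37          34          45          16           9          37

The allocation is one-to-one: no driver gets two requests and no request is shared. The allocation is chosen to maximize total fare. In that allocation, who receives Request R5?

Optimal: Car 85→Request R3 ($62), Car 44→Request R5 ($20), Car 91→Request R6 ($55), Car 31→Request R2 ($64), Car 12→Request R4 ($47), Car 63→Request R1 ($45) — total 62+20+55+64+47+45 = $293.
Column-greedy (each request in turn goes to its best remaining driver) gives $238, worse by 55.
No other one-to-one assignment exceeds $293.
Car 44's own top request is Request R4 ($39), but forcing Car 44→Request R4 and reassigning the rest optimally gives only $283 — worse by 10.

Car 44 receives Request R5.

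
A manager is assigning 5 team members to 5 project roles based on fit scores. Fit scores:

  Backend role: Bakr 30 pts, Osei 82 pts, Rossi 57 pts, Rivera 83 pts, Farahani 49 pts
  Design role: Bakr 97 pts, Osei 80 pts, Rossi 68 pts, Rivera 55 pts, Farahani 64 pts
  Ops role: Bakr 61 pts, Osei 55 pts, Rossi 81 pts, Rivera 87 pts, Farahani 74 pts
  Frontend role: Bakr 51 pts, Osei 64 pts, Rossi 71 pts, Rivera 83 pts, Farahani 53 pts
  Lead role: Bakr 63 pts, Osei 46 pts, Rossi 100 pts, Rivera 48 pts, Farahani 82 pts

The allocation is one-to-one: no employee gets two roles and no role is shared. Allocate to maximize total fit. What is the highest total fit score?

Maximum total: 436 pts

Optimal: Bakr→Design role (97 pts), Osei→Backend role (82 pts), Rossi→Lead role (100 pts), Rivera→Frontend role (83 pts), Farahani→Ops role (74 pts) — total 97+82+100+83+74 = 436 pts.
Next-best assignment: Bakr→Design role, Osei→Backend role, Rossi→Ops role, Rivera→Frontend role, Farahani→Lead role = 425 pts.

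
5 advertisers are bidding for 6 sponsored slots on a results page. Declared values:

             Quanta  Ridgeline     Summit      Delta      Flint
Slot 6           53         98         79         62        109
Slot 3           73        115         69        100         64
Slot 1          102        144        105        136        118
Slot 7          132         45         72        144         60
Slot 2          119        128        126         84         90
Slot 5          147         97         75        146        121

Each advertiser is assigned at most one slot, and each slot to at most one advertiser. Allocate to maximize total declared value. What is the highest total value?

Maximum total: $670

Treat this as an assignment problem: match each advertiser to one slot.
Optimal: Quanta→Slot 5 ($147), Ridgeline→Slot 1 ($144), Summit→Slot 2 ($126), Delta→Slot 7 ($144), Flint→Slot 6 ($109) — total 147+144+126+144+109 = $670.
No other one-to-one assignment exceeds $670.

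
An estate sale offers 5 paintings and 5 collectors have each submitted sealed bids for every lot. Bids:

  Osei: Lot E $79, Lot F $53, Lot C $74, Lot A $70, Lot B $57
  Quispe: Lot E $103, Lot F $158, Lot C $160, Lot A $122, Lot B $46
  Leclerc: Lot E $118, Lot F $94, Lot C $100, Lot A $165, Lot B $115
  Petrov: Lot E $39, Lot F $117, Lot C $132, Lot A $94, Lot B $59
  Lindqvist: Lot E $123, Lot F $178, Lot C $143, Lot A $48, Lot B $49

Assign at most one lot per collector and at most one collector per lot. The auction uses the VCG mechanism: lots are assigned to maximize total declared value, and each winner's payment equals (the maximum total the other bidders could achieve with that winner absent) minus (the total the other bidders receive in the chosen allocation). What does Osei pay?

Efficient allocation: Osei→Lot E ($79), Quispe→Lot C ($160), Leclerc→Lot A ($165), Petrov→Lot B ($59), Lindqvist→Lot F ($178); total welfare W = $641.
Osei receives Lot E at value $79, so the others get W − 79 = $562.
Without Osei: best allocation of the remaining 4 bidders over all 5 lots is Quispe→Lot E ($103), Leclerc→Lot A ($165), Petrov→Lot C ($132), Lindqvist→Lot F ($178), total $578.
VCG payment = (others' best without Osei) − (others' welfare with Osei) = 578 − 562 = $16.

Osei pays $16.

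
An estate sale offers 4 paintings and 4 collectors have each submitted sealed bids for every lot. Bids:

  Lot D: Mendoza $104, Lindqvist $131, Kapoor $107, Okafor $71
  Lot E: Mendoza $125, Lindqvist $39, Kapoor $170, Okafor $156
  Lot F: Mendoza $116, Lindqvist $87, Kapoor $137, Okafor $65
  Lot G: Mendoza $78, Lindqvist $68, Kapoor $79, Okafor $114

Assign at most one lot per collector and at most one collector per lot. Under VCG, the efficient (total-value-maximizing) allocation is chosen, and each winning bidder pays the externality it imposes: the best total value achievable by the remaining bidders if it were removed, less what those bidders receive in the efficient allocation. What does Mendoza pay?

Mendoza pays $9.

Efficient allocation: Mendoza→Lot F ($116), Lindqvist→Lot D ($131), Kapoor→Lot E ($170), Okafor→Lot G ($114); total welfare W = $531.
Mendoza receives Lot F at value $116, so the others get W − 116 = $415.
Without Mendoza: best allocation of the remaining 3 bidders over all 4 lots is Lindqvist→Lot D ($131), Kapoor→Lot F ($137), Okafor→Lot E ($156), total $424.
VCG payment = (others' best without Mendoza) − (others' welfare with Mendoza) = 424 − 415 = $9.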